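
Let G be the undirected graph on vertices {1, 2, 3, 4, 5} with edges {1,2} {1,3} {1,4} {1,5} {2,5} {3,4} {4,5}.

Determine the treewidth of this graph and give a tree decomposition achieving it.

Treewidth 2.
One such decomposition:
Bags: B1 = {1, 3, 4}  B2 = {1, 4, 5}  B3 = {1, 2, 5}
Tree: B1–B2, B2–B3

Every bag has size at most 3, so the width is 3 − 1 = 2 and tw(G) ≤ 2. For the lower bound, the 3 vertices {1, 2, 5} are pairwise adjacent, and any tree decomposition puts a clique entirely inside one bag — forcing width ≥ 2. Therefore the treewidth is 2.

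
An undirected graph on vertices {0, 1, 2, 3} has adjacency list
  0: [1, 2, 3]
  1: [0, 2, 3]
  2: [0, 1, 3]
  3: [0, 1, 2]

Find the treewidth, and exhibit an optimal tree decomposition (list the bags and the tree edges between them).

With just one bag of size 4, the width is 4 − 1 = 3, so tw(G) ≤ 3. On the other hand G contains the 4-clique {0, 1, 2, 3}. A clique must lie in a single bag of any decomposition, so no decomposition can have width below 3. The upper and lower bounds meet at 3, so that is the treewidth.

Treewidth 3.
One such decomposition:
Bags: B1 = {0, 1, 2, 3}
Tree: (single bag)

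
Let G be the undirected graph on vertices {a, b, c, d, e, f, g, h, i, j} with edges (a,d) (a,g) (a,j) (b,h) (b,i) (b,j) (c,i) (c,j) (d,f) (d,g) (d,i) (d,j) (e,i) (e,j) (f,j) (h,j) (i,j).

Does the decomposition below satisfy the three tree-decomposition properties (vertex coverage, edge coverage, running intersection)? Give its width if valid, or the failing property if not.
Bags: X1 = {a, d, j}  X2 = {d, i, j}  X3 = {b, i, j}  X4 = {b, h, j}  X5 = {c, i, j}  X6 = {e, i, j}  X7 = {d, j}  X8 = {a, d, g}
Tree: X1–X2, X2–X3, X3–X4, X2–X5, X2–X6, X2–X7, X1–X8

A tree decomposition must satisfy three properties: every vertex lies in some bag; for every edge, both endpoints lie together in some bag; and for every vertex, the bags containing it form a connected subtree. Here vertex f appears in no bag, so the decomposition is invalid.

No — vertex f appears in no bag.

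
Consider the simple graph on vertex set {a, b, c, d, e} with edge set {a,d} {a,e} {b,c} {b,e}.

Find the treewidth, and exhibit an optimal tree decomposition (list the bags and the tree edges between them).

Treewidth 1.
Bags: B1 = {a, d}  B2 = {a, e}  B3 = {b, e}  B4 = {b, c}
Tree: B1–B2, B2–B3, B3–B4

The largest bag has 2 vertices, giving width 1; this decomposition certifies tw(G) ≤ 1. Any graph with an edge has treewidth ≥ 1, and G has the edge d–a. Hence tw(G) = 1 exactly.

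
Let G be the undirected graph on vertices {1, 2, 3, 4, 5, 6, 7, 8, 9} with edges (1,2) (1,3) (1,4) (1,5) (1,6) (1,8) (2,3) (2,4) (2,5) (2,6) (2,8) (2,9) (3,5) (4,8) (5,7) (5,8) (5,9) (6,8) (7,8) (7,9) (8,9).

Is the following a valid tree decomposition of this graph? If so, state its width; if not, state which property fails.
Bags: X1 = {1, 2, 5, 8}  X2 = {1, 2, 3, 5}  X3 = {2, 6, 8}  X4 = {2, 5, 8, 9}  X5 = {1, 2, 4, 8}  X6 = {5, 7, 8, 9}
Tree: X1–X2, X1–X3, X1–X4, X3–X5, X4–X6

No — edge (1,6) lies in no bag.

A tree decomposition must satisfy three properties: every vertex lies in some bag; for every edge, both endpoints lie together in some bag; and for every vertex, the bags containing it form a connected subtree. Here edge (1,6) lies in no bag, so the decomposition is invalid.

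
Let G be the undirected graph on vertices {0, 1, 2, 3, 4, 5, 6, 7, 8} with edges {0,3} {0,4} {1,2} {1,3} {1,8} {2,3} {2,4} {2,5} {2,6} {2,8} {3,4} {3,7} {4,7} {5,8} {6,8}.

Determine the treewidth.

2

A width-2 tree decomposition is:
Bags: B1 = {1, 2, 8}  B2 = {1, 2, 3}  B3 = {2, 3, 4}  B4 = {3, 4, 7}  B5 = {2, 6, 8}  B6 = {2, 5, 8}  B7 = {0, 3, 4}
Tree: B1–B2, B2–B3, B3–B4, B1–B5, B5–B6, B4–B7
Every bag has size at most 3, so the width is 3 − 1 = 2 and tw(G) ≤ 2. Conversely, {0, 3, 4} is a clique of size 3, and the vertices of any clique must share a bag in every tree decomposition; so some bag has ≥ 3 vertices and tw(G) ≥ 2. The upper and lower bounds meet at 2, so that is the treewidth.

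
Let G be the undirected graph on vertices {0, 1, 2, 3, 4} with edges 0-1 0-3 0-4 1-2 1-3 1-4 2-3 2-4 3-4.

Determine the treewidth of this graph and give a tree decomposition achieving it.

Treewidth 3.
One optimal decomposition is:
Bags: B1 = {0, 1, 3, 4}  B2 = {1, 2, 3, 4}
Tree: B1–B2

Each bag holds 4 vertices, so the decomposition has width 3, which upper-bounds the treewidth. On the other hand G contains the 4-clique {0, 1, 3, 4}. A clique must lie in a single bag of any decomposition, so no decomposition can have width below 3. The upper and lower bounds meet at 3, so that is the treewidth.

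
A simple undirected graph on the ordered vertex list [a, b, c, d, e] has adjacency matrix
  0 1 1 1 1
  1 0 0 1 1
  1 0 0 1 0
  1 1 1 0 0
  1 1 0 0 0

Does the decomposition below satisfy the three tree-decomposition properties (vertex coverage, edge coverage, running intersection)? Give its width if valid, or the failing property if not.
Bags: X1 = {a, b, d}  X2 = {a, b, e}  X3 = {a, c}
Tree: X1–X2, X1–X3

No — edge (d,c) lies in no bag.

A tree decomposition must satisfy three properties: every vertex lies in some bag; for every edge, both endpoints lie together in some bag; and for every vertex, the bags containing it form a connected subtree. Here edge (d,c) lies in no bag, so the decomposition is invalid.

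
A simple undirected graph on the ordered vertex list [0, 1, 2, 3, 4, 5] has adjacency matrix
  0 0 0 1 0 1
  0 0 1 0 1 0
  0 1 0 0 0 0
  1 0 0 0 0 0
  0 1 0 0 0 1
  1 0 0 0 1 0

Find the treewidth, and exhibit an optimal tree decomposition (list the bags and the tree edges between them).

Every bag has size at most 2, so the width is 2 − 1 = 1 and tw(G) ≤ 1. G has an edge, so its treewidth is at least 1. The upper and lower bounds meet at 1, so that is the treewidth.

Treewidth 1.
One optimal decomposition is:
Bags: B1 = {0, 3}  B2 = {0, 5}  B3 = {4, 5}  B4 = {1, 4}  B5 = {1, 2}
Tree: B1–B2, B2–B3, B3–B4, B4–B5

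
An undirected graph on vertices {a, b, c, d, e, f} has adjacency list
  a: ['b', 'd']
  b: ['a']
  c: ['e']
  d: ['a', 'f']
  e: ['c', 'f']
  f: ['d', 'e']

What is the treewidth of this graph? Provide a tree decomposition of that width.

Every bag has size at most 2, so the width is 2 − 1 = 1 and tw(G) ≤ 1. G has an edge, so its treewidth is at least 1. Therefore the treewidth is 1.

Treewidth 1.
One optimal decomposition is:
Bags: B1 = {a, b}  B2 = {a, d}  B3 = {d, f}  B4 = {e, f}  B5 = {c, e}
Tree: B1–B2, B2–B3, B3–B4, B4–B5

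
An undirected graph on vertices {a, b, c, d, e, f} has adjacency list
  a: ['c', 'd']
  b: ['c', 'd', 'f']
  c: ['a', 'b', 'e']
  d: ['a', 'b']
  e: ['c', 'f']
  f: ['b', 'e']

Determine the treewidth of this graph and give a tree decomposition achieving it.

Treewidth 2.
One such decomposition:
Bags: B1 = {a, c, d}  B2 = {b, c, d}  B3 = {b, c, e}  B4 = {b, e, f}
Tree: B1–B2, B2–B3, B3–B4

Every bag has size at most 3, so the width is 3 − 1 = 2 and tw(G) ≤ 2. Since a–d–b–c–a is a cycle in G, G is not acyclic. Forests are exactly the graphs of treewidth ≤ 1, so tw(G) ≥ 2. Hence tw(G) = 2 exactly.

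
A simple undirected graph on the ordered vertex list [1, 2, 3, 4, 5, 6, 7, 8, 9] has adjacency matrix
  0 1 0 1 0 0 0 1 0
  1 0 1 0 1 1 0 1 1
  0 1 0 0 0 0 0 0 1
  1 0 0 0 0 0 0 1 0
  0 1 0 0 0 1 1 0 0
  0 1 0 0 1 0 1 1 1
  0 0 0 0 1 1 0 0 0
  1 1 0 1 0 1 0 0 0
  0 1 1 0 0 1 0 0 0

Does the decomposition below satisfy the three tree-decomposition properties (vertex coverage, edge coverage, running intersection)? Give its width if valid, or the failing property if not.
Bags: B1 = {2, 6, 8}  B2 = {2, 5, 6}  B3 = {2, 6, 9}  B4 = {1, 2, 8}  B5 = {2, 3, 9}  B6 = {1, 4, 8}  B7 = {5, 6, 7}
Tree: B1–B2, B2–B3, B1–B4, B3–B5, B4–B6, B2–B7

Yes; width 2.

Vertex coverage: the bags together contain {1, 2, 3, 4, 5, 6, 7, 8, 9}, the full vertex set. Edge coverage: each edge of G has both endpoints in at least one bag. Running intersection: for every vertex, the bags containing it form a connected subtree. All three properties hold, so this is a valid tree decomposition of width max|bag| − 1 = 2, and hence tw(G) ≤ 2.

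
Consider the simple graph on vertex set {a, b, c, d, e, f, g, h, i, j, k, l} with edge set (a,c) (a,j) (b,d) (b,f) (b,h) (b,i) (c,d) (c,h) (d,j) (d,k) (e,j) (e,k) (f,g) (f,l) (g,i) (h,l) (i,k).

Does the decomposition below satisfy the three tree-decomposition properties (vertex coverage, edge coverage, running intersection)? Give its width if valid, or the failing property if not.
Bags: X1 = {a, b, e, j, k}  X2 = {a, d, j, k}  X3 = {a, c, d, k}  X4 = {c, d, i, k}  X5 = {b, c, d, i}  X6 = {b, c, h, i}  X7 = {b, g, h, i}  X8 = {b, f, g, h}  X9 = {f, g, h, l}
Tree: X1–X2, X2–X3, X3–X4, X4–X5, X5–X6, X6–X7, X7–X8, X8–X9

A tree decomposition must satisfy three properties: every vertex lies in some bag; for every edge, both endpoints lie together in some bag; and for every vertex, the bags containing it form a connected subtree. Here bags containing vertex b are not connected in the tree, so the decomposition is invalid.

No — bags containing vertex b are not connected in the tree.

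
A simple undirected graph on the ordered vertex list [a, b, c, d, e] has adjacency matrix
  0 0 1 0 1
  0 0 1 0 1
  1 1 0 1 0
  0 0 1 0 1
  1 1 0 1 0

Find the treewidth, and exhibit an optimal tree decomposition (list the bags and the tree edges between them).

Treewidth 2.
One such decomposition:
Bags: B1 = {b, c, e}  B2 = {c, d, e}  B3 = {a, c, e}
Tree: B1–B2, B2–B3

Each bag holds 3 vertices, so the decomposition has width 2, which upper-bounds the treewidth. For the lower bound, G contains the cycle e–b–c–d–e, so G is not a forest; only forests have treewidth ≤ 1, hence tw(G) ≥ 2. Therefore the treewidth is 2.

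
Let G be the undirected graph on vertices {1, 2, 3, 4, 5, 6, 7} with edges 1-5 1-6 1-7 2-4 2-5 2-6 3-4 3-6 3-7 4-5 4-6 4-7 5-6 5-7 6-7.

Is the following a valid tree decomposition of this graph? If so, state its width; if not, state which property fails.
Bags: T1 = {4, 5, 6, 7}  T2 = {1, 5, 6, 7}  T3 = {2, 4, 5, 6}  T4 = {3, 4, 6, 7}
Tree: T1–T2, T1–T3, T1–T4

Every vertex of G appears in some bag (union = {1, 2, 3, 4, 5, 6, 7}); every edge is covered by a bag; and for each vertex v the set of bags containing v is connected in the bag tree. The decomposition is therefore valid. The largest bag has 4 vertices, so the width is 3.

Yes; width 3.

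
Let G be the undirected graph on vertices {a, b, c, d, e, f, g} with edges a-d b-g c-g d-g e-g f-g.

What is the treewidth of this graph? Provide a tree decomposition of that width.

Treewidth 1.
Bags: B1 = {f, g}  B2 = {c, g}  B3 = {b, g}  B4 = {d, g}  B5 = {e, g}  B6 = {a, d}
Tree: B1–B2, B1–B3, B2–B4, B4–B5, B4–B6

Every bag has size at most 2, so the width is 2 − 1 = 1 and tw(G) ≤ 1. Since G has at least one edge (e.g. f–g), it is not an edgeless graph, so tw(G) ≥ 1. Therefore the treewidth is 1.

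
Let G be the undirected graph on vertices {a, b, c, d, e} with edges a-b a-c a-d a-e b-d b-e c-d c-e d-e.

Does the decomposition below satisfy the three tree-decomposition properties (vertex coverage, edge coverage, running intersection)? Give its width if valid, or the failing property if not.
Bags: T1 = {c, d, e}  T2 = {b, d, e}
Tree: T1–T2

No — vertex a appears in no bag.

A tree decomposition must satisfy three properties: every vertex lies in some bag; for every edge, both endpoints lie together in some bag; and for every vertex, the bags containing it form a connected subtree. Here vertex a appears in no bag, so the decomposition is invalid.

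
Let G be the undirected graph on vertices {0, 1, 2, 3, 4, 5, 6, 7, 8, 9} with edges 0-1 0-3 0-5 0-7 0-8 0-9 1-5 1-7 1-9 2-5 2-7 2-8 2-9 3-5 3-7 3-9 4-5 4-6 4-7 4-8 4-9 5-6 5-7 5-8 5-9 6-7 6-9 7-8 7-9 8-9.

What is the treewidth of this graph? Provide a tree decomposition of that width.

Treewidth 4.
Bags: B1 = {2, 5, 7, 8, 9}  B2 = {0, 5, 7, 8, 9}  B3 = {4, 5, 7, 8, 9}  B4 = {0, 1, 5, 7, 9}  B5 = {4, 5, 6, 7, 9}  B6 = {0, 3, 5, 7, 9}
Tree: B1–B2, B1–B3, B2–B4, B3–B5, B4–B6

Each bag holds 5 vertices, so the decomposition has width 4, which upper-bounds the treewidth. On the other hand G contains the 5-clique {0, 5, 7, 8, 9}. A clique must lie in a single bag of any decomposition, so no decomposition can have width below 4. Hence tw(G) = 4 exactly.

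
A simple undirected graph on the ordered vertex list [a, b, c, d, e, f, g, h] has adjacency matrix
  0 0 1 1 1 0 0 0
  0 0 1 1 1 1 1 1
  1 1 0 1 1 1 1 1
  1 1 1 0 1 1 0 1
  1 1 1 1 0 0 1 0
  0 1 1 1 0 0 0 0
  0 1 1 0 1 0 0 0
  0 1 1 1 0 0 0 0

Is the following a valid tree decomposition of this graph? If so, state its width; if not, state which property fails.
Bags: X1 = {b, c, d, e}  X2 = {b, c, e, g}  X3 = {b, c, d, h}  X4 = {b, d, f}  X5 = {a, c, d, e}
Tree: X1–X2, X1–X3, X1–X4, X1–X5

No — edge (c,f) lies in no bag.

A tree decomposition must satisfy three properties: every vertex lies in some bag; for every edge, both endpoints lie together in some bag; and for every vertex, the bags containing it form a connected subtree. Here edge (c,f) lies in no bag, so the decomposition is invalid.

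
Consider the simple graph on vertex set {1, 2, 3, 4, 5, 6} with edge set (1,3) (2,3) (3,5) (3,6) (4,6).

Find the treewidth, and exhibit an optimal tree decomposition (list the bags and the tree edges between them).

Treewidth 1.
Bags: B1 = {3, 5}  B2 = {3, 6}  B3 = {4, 6}  B4 = {2, 3}  B5 = {1, 3}
Tree: B1–B2, B2–B3, B1–B4, B1–B5

Each bag holds 2 vertices, so the decomposition has width 1, which upper-bounds the treewidth. G has an edge, so its treewidth is at least 1. Therefore the treewidth is 1.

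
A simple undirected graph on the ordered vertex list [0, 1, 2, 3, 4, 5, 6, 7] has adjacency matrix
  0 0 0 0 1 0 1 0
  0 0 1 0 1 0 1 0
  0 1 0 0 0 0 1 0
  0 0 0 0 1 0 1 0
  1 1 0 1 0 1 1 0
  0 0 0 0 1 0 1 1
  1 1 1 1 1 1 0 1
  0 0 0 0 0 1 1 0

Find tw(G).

2

A width-2 tree decomposition is:
Bags: B1 = {4, 5, 6}  B2 = {0, 4, 6}  B3 = {3, 4, 6}  B4 = {1, 4, 6}  B5 = {1, 2, 6}  B6 = {5, 6, 7}
Tree: B1–B2, B2–B3, B1–B4, B4–B5, B1–B6
The largest bag has 3 vertices, giving width 2; this decomposition certifies tw(G) ≤ 2. Conversely, {1, 2, 6} is a clique of size 3, and the vertices of any clique must share a bag in every tree decomposition; so some bag has ≥ 3 vertices and tw(G) ≥ 2. Therefore the treewidth is 2.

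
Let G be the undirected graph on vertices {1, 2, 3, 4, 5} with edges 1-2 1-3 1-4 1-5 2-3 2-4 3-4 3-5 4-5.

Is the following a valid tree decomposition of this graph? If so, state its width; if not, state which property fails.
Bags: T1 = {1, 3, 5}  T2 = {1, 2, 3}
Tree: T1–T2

A tree decomposition must satisfy three properties: every vertex lies in some bag; for every edge, both endpoints lie together in some bag; and for every vertex, the bags containing it form a connected subtree. Here vertex 4 appears in no bag, so the decomposition is invalid.

No — vertex 4 appears in no bag.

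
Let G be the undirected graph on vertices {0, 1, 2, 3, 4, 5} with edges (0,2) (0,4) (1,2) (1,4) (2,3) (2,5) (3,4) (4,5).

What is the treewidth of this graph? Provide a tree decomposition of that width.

The largest bag has 3 vertices, giving width 2; this decomposition certifies tw(G) ≤ 2. Since 2–1–4–5–2 is a cycle in G, G is not acyclic. Forests are exactly the graphs of treewidth ≤ 1, so tw(G) ≥ 2. The upper and lower bounds meet at 2, so that is the treewidth.

Treewidth 2.
One such decomposition:
Bags: B1 = {1, 2, 4}  B2 = {2, 4, 5}  B3 = {0, 2, 4}  B4 = {2, 3, 4}
Tree: B1–B2, B2–B3, B3–B4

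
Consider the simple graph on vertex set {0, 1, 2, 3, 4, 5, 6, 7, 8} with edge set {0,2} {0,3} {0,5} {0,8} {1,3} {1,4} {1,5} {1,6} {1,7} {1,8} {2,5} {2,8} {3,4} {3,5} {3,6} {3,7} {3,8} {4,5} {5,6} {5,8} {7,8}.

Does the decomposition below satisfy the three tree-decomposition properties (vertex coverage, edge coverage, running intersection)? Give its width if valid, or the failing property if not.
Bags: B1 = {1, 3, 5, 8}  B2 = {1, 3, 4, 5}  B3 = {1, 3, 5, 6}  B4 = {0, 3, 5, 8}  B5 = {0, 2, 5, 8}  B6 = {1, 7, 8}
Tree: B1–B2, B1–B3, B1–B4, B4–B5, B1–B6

A tree decomposition must satisfy three properties: every vertex lies in some bag; for every edge, both endpoints lie together in some bag; and for every vertex, the bags containing it form a connected subtree. Here edge (3,7) lies in no bag, so the decomposition is invalid.

No — edge (3,7) lies in no bag.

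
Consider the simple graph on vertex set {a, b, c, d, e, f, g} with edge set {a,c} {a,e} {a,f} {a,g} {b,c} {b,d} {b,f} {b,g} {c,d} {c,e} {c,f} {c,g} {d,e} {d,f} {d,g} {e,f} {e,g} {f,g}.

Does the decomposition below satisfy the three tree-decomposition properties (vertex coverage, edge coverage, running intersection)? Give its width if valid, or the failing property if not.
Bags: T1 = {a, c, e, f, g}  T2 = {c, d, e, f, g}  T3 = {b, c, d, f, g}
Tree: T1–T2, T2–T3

Every vertex of G appears in some bag (union = {a, b, c, d, e, f, g}); every edge is covered by a bag; and for each vertex v the set of bags containing v is connected in the bag tree. The decomposition is therefore valid. The largest bag has 5 vertices, so the width is 4.

Yes; width 4.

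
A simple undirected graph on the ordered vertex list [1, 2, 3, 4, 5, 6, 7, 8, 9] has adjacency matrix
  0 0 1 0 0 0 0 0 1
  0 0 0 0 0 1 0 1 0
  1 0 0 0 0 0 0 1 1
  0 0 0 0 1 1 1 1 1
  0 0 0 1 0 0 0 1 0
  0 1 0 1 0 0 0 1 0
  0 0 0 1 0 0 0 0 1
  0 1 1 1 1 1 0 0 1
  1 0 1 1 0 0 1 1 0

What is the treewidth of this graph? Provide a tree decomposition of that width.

Treewidth 2.
One such decomposition:
Bags: B1 = {4, 6, 8}  B2 = {2, 6, 8}  B3 = {4, 8, 9}  B4 = {4, 5, 8}  B5 = {3, 8, 9}  B6 = {1, 3, 9}  B7 = {4, 7, 9}
Tree: B1–B2, B1–B3, B1–B4, B3–B5, B5–B6, B3–B7

Every bag has size at most 3, so the width is 3 − 1 = 2 and tw(G) ≤ 2. For the lower bound, the 3 vertices {2, 6, 8} are pairwise adjacent, and any tree decomposition puts a clique entirely inside one bag — forcing width ≥ 2. Hence tw(G) = 2 exactly.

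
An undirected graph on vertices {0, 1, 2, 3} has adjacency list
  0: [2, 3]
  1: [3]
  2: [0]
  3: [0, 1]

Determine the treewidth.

A width-1 tree decomposition is:
Bags: B1 = {0, 3}  B2 = {1, 3}  B3 = {0, 2}
Tree: B1–B2, B1–B3
The largest bag has 2 vertices, giving width 1; this decomposition certifies tw(G) ≤ 1. Any graph with an edge has treewidth ≥ 1, and G has the edge 3–0. Combining the bounds, tw(G) = 1.

1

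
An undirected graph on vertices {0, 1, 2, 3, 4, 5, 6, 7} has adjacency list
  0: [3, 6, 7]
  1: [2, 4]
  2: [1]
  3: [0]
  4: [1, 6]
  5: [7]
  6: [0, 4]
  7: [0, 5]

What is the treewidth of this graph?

A width-1 tree decomposition is:
Bags: B1 = {4, 6}  B2 = {1, 4}  B3 = {0, 6}  B4 = {1, 2}  B5 = {0, 7}  B6 = {5, 7}  B7 = {0, 3}
Tree: B1–B2, B1–B3, B2–B4, B3–B5, B5–B6, B3–B7
The largest bag has 2 vertices, giving width 1; this decomposition certifies tw(G) ≤ 1. Since G has at least one edge (e.g. 6–4), it is not an edgeless graph, so tw(G) ≥ 1. Therefore the treewidth is 1.

1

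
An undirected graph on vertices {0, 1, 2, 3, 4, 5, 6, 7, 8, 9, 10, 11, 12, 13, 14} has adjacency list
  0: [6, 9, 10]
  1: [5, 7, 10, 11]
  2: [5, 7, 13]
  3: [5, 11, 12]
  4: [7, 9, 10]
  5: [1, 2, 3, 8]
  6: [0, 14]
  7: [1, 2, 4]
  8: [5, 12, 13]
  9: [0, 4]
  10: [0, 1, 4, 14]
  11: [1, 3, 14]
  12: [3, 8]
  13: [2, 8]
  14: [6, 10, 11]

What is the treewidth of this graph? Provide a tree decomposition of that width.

The largest bag has 4 vertices, giving width 3; this decomposition certifies tw(G) ≤ 3. For the lower bound: the 4 vertex sets {8,12,13}, {3}, {5}, {1,2,7,11} are disjoint, each induces a connected subgraph, and every pair is joined by at least one edge of G. Contracting each set to a single vertex therefore yields K_{4} as a minor, and since treewidth is minor-monotone, tw(G) ≥ tw(K_{4}) = 3. The upper and lower bounds meet at 3, so that is the treewidth.

Treewidth 3.
Bags: B1 = {3, 8, 12, 13}  B2 = {3, 5, 8, 13}  B3 = {2, 3, 5, 13}  B4 = {2, 3, 5, 11}  B5 = {1, 2, 5, 11}  B6 = {1, 2, 7, 11}  B7 = {1, 7, 11, 14}  B8 = {1, 7, 10, 14}  B9 = {4, 7, 10, 14}  B10 = {4, 6, 10, 14}  B11 = {0, 4, 6, 10}  B12 = {0, 4, 6, 9}
Tree: B1–B2, B2–B3, B3–B4, B4–B5, B5–B6, B6–B7, B7–B8, B8–B9, B9–B10, B10–B11, B11–B12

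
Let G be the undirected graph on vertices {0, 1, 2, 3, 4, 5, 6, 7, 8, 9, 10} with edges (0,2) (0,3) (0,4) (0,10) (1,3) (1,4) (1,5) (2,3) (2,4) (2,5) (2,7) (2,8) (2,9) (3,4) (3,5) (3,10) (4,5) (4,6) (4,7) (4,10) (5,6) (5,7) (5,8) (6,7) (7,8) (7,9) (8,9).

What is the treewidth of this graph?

3

A width-3 tree decomposition is:
Bags: B1 = {0, 2, 3, 4}  B2 = {2, 3, 4, 5}  B3 = {2, 4, 5, 7}  B4 = {0, 3, 4, 10}  B5 = {1, 3, 4, 5}  B6 = {4, 5, 6, 7}  B7 = {2, 5, 7, 8}  B8 = {2, 7, 8, 9}
Tree: B1–B2, B2–B3, B1–B4, B2–B5, B3–B6, B3–B7, B7–B8
Each bag holds 4 vertices, so the decomposition has width 3, which upper-bounds the treewidth. For the lower bound, the 4 vertices {2, 7, 8, 9} are pairwise adjacent, and any tree decomposition puts a clique entirely inside one bag — forcing width ≥ 3. The upper and lower bounds meet at 3, so that is the treewidth.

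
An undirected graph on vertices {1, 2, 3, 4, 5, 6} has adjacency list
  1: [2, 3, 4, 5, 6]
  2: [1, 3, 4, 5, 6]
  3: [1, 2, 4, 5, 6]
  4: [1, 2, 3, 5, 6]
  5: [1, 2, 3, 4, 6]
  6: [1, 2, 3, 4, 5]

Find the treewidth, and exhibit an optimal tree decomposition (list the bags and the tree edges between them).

Treewidth 5.
One optimal decomposition is:
Bags: B1 = {1, 2, 3, 4, 5, 6}
Tree: (single bag)

With just one bag of size 6, the width is 6 − 1 = 5, so tw(G) ≤ 5. Conversely, {1, 2, 3, 4, 5, 6} is a clique of size 6, and the vertices of any clique must share a bag in every tree decomposition; so some bag has ≥ 6 vertices and tw(G) ≥ 5. Combining the bounds, tw(G) = 5.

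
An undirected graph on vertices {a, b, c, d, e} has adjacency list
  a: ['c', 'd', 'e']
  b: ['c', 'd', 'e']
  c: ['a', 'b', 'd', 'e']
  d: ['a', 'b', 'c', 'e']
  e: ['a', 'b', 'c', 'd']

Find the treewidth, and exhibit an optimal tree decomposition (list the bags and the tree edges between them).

Each bag holds 4 vertices, so the decomposition has width 3, which upper-bounds the treewidth. On the other hand G contains the 4-clique {a, c, d, e}. A clique must lie in a single bag of any decomposition, so no decomposition can have width below 3. Hence tw(G) = 3 exactly.

Treewidth 3.
One such decomposition:
Bags: B1 = {a, c, d, e}  B2 = {b, c, d, e}
Tree: B1–B2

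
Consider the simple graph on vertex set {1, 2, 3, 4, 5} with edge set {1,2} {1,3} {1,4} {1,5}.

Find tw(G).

1

A width-1 tree decomposition is:
Bags: B1 = {1, 2}  B2 = {1, 5}  B3 = {1, 3}  B4 = {1, 4}
Tree: B1–B2, B2–B3, B2–B4
Each bag holds 2 vertices, so the decomposition has width 1, which upper-bounds the treewidth. Since G has at least one edge (e.g. 1–2), it is not an edgeless graph, so tw(G) ≥ 1. Hence tw(G) = 1 exactly.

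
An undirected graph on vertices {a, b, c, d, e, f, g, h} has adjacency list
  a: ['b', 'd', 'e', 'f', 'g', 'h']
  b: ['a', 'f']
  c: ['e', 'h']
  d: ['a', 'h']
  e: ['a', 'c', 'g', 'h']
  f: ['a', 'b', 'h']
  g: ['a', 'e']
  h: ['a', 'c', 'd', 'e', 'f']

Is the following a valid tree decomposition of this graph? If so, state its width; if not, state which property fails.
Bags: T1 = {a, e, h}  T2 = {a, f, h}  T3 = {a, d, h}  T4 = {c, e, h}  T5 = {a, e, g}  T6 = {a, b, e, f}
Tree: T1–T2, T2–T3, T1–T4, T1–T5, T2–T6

No — bags containing vertex e are not connected in the tree.

A tree decomposition must satisfy three properties: every vertex lies in some bag; for every edge, both endpoints lie together in some bag; and for every vertex, the bags containing it form a connected subtree. Here bags containing vertex e are not connected in the tree, so the decomposition is invalid.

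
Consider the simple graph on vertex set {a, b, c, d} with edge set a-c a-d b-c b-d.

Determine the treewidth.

2

A width-2 tree decomposition is:
Bags: B1 = {a, b, d}  B2 = {a, b, c}
Tree: B1–B2
Each bag holds 3 vertices, so the decomposition has width 2, which upper-bounds the treewidth. Since a–d–b–c–a is a cycle in G, G is not acyclic. Forests are exactly the graphs of treewidth ≤ 1, so tw(G) ≥ 2. Combining the bounds, tw(G) = 2.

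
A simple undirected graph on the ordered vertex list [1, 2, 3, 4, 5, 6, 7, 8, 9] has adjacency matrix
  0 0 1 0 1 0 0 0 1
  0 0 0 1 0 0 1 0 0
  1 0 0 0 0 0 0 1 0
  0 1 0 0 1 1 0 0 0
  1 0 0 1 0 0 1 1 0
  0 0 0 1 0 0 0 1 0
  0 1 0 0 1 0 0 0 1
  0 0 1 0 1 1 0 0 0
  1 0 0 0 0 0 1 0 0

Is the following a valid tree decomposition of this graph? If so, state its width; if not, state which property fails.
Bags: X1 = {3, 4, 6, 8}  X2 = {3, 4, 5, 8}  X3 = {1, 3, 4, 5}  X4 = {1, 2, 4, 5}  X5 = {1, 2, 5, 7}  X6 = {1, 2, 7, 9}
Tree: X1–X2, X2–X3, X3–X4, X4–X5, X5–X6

Yes; width 3.

Vertex coverage: the bags together contain {1, 2, 3, 4, 5, 6, 7, 8, 9}, the full vertex set. Edge coverage: each edge of G has both endpoints in at least one bag. Running intersection: for every vertex, the bags containing it form a connected subtree. All three properties hold, so this is a valid tree decomposition of width max|bag| − 1 = 3, and hence tw(G) ≤ 3.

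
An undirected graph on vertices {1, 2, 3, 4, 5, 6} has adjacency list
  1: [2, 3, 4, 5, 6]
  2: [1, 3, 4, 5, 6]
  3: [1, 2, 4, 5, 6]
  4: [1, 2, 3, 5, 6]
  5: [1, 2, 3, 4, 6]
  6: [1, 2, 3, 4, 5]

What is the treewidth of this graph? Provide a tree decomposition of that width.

With just one bag of size 6, the width is 6 − 1 = 5, so tw(G) ≤ 5. Conversely, {1, 2, 3, 4, 5, 6} is a clique of size 6, and the vertices of any clique must share a bag in every tree decomposition; so some bag has ≥ 6 vertices and tw(G) ≥ 5. The upper and lower bounds meet at 5, so that is the treewidth.

Treewidth 5.
One optimal decomposition is:
Bags: B1 = {1, 2, 3, 4, 5, 6}
Tree: (single bag)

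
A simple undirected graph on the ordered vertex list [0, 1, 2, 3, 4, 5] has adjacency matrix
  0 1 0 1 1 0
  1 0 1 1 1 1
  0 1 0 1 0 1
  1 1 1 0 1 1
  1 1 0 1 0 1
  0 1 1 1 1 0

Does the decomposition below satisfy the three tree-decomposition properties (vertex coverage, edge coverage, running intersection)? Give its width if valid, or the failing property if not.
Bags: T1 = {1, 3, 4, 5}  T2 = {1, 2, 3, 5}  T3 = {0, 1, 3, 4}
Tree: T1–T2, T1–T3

Yes; width 3.

Every vertex of G appears in some bag (union = {0, 1, 2, 3, 4, 5}); every edge is covered by a bag; and for each vertex v the set of bags containing v is connected in the bag tree. The decomposition is therefore valid. The largest bag has 4 vertices, so the width is 3.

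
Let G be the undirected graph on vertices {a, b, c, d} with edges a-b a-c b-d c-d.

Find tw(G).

2

A width-2 tree decomposition is:
Bags: B1 = {a, c, d}  B2 = {a, b, d}
Tree: B1–B2
The largest bag has 3 vertices, giving width 2; this decomposition certifies tw(G) ≤ 2. The edges a–c–d–b–a form a cycle, so G is not a tree and its treewidth is at least 2. Combining the bounds, tw(G) = 2.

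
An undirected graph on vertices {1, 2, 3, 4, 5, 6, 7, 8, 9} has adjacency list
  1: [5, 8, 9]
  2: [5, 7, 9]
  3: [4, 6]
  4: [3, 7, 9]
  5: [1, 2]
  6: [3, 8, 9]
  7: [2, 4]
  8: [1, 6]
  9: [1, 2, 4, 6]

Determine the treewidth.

A width-3 tree decomposition is:
Bags: B1 = {3, 4, 6, 7}  B2 = {4, 6, 7, 9}  B3 = {2, 6, 7, 9}  B4 = {2, 6, 8, 9}  B5 = {1, 2, 8, 9}  B6 = {1, 2, 5, 8}
Tree: B1–B2, B2–B3, B3–B4, B4–B5, B5–B6
Each bag holds 4 vertices, so the decomposition has width 3, which upper-bounds the treewidth. For the lower bound: the 4 vertex sets {3,4,7}, {6}, {9}, {1,2,5,8} are disjoint, each induces a connected subgraph, and every pair is joined by at least one edge of G. Contracting each set to a single vertex therefore yields K_{4} as a minor, and since treewidth is minor-monotone, tw(G) ≥ tw(K_{4}) = 3. Combining the bounds, tw(G) = 3.

3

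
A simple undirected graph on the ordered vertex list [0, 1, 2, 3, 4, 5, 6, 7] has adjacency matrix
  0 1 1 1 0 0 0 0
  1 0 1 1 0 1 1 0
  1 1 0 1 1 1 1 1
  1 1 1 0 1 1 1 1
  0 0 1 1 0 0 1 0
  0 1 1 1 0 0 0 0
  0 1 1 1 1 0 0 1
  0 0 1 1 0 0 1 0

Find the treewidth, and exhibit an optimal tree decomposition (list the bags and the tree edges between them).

Treewidth 3.
One optimal decomposition is:
Bags: B1 = {1, 2, 3, 6}  B2 = {2, 3, 6, 7}  B3 = {1, 2, 3, 5}  B4 = {2, 3, 4, 6}  B5 = {0, 1, 2, 3}
Tree: B1–B2, B1–B3, B2–B4, B3–B5

The largest bag has 4 vertices, giving width 3; this decomposition certifies tw(G) ≤ 3. On the other hand G contains the 4-clique {0, 1, 2, 3}. A clique must lie in a single bag of any decomposition, so no decomposition can have width below 3. Hence tw(G) = 3 exactly.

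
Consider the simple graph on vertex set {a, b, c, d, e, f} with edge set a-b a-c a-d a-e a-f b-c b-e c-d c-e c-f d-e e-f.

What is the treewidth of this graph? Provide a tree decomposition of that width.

The largest bag has 4 vertices, giving width 3; this decomposition certifies tw(G) ≤ 3. On the other hand G contains the 4-clique {a, c, d, e}. A clique must lie in a single bag of any decomposition, so no decomposition can have width below 3. Combining the bounds, tw(G) = 3.

Treewidth 3.
Bags: B1 = {a, c, d, e}  B2 = {a, c, e, f}  B3 = {a, b, c, e}
Tree: B1–B2, B2–B3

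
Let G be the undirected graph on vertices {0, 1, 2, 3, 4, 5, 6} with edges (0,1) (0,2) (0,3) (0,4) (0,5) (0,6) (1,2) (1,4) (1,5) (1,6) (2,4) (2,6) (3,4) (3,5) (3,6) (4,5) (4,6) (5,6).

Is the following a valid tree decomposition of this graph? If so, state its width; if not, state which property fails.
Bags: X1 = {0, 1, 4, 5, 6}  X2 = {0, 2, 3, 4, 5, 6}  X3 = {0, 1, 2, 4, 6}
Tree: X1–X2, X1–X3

No — bags containing vertex 2 are not connected in the tree.

A tree decomposition must satisfy three properties: every vertex lies in some bag; for every edge, both endpoints lie together in some bag; and for every vertex, the bags containing it form a connected subtree. Here bags containing vertex 2 are not connected in the tree, so the decomposition is invalid.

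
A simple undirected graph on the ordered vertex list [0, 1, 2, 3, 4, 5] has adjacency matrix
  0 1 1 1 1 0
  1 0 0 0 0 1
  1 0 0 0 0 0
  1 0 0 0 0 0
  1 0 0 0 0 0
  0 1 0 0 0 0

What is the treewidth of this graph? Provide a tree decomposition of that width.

Treewidth 1.
Bags: B1 = {0, 3}  B2 = {0, 2}  B3 = {0, 1}  B4 = {0, 4}  B5 = {1, 5}
Tree: B1–B2, B2–B3, B2–B4, B3–B5

Each bag holds 2 vertices, so the decomposition has width 1, which upper-bounds the treewidth. G has an edge, so its treewidth is at least 1. The upper and lower bounds meet at 1, so that is the treewidth.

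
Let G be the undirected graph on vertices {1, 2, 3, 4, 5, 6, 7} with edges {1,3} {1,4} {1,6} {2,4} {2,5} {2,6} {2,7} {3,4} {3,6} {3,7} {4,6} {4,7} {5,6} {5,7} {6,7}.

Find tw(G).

A width-3 tree decomposition is:
Bags: B1 = {2, 4, 6, 7}  B2 = {3, 4, 6, 7}  B3 = {1, 3, 4, 6}  B4 = {2, 5, 6, 7}
Tree: B1–B2, B2–B3, B1–B4
The largest bag has 4 vertices, giving width 3; this decomposition certifies tw(G) ≤ 3. Conversely, {2, 4, 6, 7} is a clique of size 4, and the vertices of any clique must share a bag in every tree decomposition; so some bag has ≥ 4 vertices and tw(G) ≥ 3. Combining the bounds, tw(G) = 3.

3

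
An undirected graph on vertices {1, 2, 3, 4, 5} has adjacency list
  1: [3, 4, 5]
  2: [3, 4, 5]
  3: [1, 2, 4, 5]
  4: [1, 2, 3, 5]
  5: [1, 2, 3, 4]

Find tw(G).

3

A width-3 tree decomposition is:
Bags: B1 = {1, 3, 4, 5}  B2 = {2, 3, 4, 5}
Tree: B1–B2
Every bag has size at most 4, so the width is 4 − 1 = 3 and tw(G) ≤ 3. Conversely, {1, 3, 4, 5} is a clique of size 4, and the vertices of any clique must share a bag in every tree decomposition; so some bag has ≥ 4 vertices and tw(G) ≥ 3. The upper and lower bounds meet at 3, so that is the treewidth.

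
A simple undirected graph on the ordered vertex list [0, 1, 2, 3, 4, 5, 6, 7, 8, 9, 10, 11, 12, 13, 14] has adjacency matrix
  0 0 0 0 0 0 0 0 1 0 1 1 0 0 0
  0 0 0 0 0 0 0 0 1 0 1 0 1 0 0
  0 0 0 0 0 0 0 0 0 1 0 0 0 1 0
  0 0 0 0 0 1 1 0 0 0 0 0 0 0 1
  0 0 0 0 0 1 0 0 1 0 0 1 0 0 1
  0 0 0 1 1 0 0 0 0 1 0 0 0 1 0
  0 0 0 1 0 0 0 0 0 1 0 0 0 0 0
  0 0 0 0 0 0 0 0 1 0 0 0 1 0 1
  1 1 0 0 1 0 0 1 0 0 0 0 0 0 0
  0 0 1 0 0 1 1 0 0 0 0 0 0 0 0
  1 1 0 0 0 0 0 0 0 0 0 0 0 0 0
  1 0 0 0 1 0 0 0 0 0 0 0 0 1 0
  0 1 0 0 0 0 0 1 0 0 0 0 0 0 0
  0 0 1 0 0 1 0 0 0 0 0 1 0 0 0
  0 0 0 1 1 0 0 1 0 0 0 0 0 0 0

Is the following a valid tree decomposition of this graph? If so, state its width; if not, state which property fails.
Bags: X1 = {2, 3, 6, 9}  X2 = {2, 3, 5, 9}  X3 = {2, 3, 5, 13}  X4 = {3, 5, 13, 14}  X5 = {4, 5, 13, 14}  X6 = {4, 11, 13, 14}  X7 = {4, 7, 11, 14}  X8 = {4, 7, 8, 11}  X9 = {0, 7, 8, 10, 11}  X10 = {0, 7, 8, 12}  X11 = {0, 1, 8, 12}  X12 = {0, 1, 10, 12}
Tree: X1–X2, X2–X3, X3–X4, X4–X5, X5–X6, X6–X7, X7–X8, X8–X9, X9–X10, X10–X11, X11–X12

No — bags containing vertex 10 are not connected in the tree.

A tree decomposition must satisfy three properties: every vertex lies in some bag; for every edge, both endpoints lie together in some bag; and for every vertex, the bags containing it form a connected subtree. Here bags containing vertex 10 are not connected in the tree, so the decomposition is invalid.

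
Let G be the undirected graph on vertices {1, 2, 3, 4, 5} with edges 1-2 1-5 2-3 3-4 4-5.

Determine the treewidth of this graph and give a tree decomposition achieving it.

Treewidth 2.
Bags: B1 = {1, 4, 5}  B2 = {1, 2, 4}  B3 = {2, 3, 4}
Tree: B1–B2, B2–B3

The largest bag has 3 vertices, giving width 2; this decomposition certifies tw(G) ≤ 2. For the lower bound, G contains the cycle 4–5–1–2–3–4, so G is not a forest; only forests have treewidth ≤ 1, hence tw(G) ≥ 2. Hence tw(G) = 2 exactly.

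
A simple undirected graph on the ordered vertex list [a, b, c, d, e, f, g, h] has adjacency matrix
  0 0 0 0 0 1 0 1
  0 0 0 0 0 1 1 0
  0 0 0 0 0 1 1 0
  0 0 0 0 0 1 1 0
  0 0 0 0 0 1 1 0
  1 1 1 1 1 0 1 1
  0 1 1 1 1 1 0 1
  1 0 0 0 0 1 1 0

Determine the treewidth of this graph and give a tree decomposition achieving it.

Each bag holds 3 vertices, so the decomposition has width 2, which upper-bounds the treewidth. For the lower bound, the 3 vertices {d, f, g} are pairwise adjacent, and any tree decomposition puts a clique entirely inside one bag — forcing width ≥ 2. The upper and lower bounds meet at 2, so that is the treewidth.

Treewidth 2.
One optimal decomposition is:
Bags: B1 = {c, f, g}  B2 = {f, g, h}  B3 = {b, f, g}  B4 = {a, f, h}  B5 = {d, f, g}  B6 = {e, f, g}
Tree: B1–B2, B2–B3, B2–B4, B3–B5, B5–B6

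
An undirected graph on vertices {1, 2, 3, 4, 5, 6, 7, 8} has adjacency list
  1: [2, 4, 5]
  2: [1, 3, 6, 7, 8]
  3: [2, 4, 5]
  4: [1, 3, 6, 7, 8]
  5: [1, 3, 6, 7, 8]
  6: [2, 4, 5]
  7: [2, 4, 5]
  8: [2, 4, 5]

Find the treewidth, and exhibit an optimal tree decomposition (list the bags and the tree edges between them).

Each bag holds 4 vertices, so the decomposition has width 3, which upper-bounds the treewidth. For the lower bound: the 4 vertex sets {4,7}, {5,8}, {2}, {6} are disjoint, each induces a connected subgraph, and every pair is joined by at least one edge of G. Contracting each set to a single vertex therefore yields K_{4} as a minor, and since treewidth is minor-monotone, tw(G) ≥ tw(K_{4}) = 3. Combining the bounds, tw(G) = 3.

Treewidth 3.
Bags: B1 = {2, 4, 5, 7}  B2 = {2, 4, 5, 8}  B3 = {2, 4, 5, 6}  B4 = {2, 3, 4, 5}  B5 = {1, 2, 4, 5}
Tree: B1–B2, B2–B3, B3–B4, B4–B5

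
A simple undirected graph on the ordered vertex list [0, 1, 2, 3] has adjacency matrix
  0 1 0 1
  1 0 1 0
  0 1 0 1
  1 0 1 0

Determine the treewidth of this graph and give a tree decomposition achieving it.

Treewidth 2.
One optimal decomposition is:
Bags: B1 = {0, 2, 3}  B2 = {0, 1, 2}
Tree: B1–B2

Each bag holds 3 vertices, so the decomposition has width 2, which upper-bounds the treewidth. Since 2–3–0–1–2 is a cycle in G, G is not acyclic. Forests are exactly the graphs of treewidth ≤ 1, so tw(G) ≥ 2. Combining the bounds, tw(G) = 2.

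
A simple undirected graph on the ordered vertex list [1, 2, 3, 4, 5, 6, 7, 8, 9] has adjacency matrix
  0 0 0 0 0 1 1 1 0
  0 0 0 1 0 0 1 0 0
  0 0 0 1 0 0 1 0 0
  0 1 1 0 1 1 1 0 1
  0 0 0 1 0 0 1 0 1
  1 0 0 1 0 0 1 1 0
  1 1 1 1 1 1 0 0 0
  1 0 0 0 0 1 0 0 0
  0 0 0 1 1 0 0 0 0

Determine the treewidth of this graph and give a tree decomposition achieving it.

Every bag has size at most 3, so the width is 3 − 1 = 2 and tw(G) ≤ 2. For the lower bound, the 3 vertices {1, 6, 8} are pairwise adjacent, and any tree decomposition puts a clique entirely inside one bag — forcing width ≥ 2. Therefore the treewidth is 2.

Treewidth 2.
One optimal decomposition is:
Bags: B1 = {4, 6, 7}  B2 = {3, 4, 7}  B3 = {4, 5, 7}  B4 = {1, 6, 7}  B5 = {4, 5, 9}  B6 = {1, 6, 8}  B7 = {2, 4, 7}
Tree: B1–B2, B2–B3, B1–B4, B3–B5, B4–B6, B3–B7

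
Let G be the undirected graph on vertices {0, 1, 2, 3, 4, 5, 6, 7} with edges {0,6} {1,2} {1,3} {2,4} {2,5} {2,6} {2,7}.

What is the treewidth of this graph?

A width-1 tree decomposition is:
Bags: B1 = {2, 6}  B2 = {0, 6}  B3 = {1, 2}  B4 = {2, 7}  B5 = {2, 4}  B6 = {1, 3}  B7 = {2, 5}
Tree: B1–B2, B1–B3, B3–B4, B4–B5, B3–B6, B3–B7
Each bag holds 2 vertices, so the decomposition has width 1, which upper-bounds the treewidth. Any graph with an edge has treewidth ≥ 1, and G has the edge 6–2. The upper and lower bounds meet at 1, so that is the treewidth.

1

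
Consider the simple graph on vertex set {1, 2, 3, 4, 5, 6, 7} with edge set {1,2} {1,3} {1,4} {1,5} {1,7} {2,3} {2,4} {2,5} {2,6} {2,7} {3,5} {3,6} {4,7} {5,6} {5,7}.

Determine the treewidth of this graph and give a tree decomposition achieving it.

Treewidth 3.
One optimal decomposition is:
Bags: B1 = {1, 2, 3, 5}  B2 = {1, 2, 5, 7}  B3 = {2, 3, 5, 6}  B4 = {1, 2, 4, 7}
Tree: B1–B2, B1–B3, B2–B4

Every bag has size at most 4, so the width is 4 − 1 = 3 and tw(G) ≤ 3. On the other hand G contains the 4-clique {1, 2, 4, 7}. A clique must lie in a single bag of any decomposition, so no decomposition can have width below 3. Therefore the treewidth is 3.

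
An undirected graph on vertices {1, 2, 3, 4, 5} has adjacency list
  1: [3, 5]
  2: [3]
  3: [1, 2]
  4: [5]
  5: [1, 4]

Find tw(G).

A width-1 tree decomposition is:
Bags: B1 = {2, 3}  B2 = {1, 3}  B3 = {1, 5}  B4 = {4, 5}
Tree: B1–B2, B2–B3, B3–B4
Each bag holds 2 vertices, so the decomposition has width 1, which upper-bounds the treewidth. G has an edge, so its treewidth is at least 1. Combining the bounds, tw(G) = 1.

1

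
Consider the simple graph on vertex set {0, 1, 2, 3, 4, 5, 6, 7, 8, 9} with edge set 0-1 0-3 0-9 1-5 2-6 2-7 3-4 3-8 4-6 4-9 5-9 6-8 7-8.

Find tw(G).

2

A width-2 tree decomposition is:
Bags: B1 = {1, 5, 9}  B2 = {0, 1, 9}  B3 = {0, 4, 9}  B4 = {0, 3, 4}  B5 = {3, 4, 6}  B6 = {3, 6, 8}  B7 = {2, 6, 8}  B8 = {2, 7, 8}
Tree: B1–B2, B2–B3, B3–B4, B4–B5, B5–B6, B6–B7, B7–B8
Every bag has size at most 3, so the width is 3 − 1 = 2 and tw(G) ≤ 2. Since 5–1–0–9–5 is a cycle in G, G is not acyclic. Forests are exactly the graphs of treewidth ≤ 1, so tw(G) ≥ 2. Therefore the treewidth is 2.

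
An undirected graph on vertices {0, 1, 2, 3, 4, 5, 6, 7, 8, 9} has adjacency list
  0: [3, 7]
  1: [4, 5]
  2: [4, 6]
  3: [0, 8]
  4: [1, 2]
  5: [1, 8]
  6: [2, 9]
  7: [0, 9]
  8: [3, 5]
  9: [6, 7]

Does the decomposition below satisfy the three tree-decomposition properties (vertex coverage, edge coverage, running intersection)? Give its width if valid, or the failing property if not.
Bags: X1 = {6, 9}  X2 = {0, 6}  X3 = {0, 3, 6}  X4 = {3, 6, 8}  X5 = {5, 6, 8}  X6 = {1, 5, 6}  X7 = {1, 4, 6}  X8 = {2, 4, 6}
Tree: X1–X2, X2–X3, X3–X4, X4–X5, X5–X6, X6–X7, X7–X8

A tree decomposition must satisfy three properties: every vertex lies in some bag; for every edge, both endpoints lie together in some bag; and for every vertex, the bags containing it form a connected subtree. Here vertex 7 appears in no bag, so the decomposition is invalid.

No — vertex 7 appears in no bag.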